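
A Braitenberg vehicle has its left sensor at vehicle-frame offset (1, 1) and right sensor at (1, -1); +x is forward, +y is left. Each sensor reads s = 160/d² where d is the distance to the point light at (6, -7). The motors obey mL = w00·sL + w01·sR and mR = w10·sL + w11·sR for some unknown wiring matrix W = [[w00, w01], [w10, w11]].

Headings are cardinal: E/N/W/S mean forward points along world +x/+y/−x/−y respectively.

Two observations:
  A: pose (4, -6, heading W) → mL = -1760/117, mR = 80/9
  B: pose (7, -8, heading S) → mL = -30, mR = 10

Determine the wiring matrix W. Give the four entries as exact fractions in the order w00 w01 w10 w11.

obs A: pose=(4,-6,W) → sL=160/9, sR=160/13, mL=-1760/117, mR=80/9
obs B: pose=(7,-8,S) → sL=20, sR=40, mL=-30, mR=10
sensor matrix S = [[160/9, 160/13], [20, 40]]; det S = 54400/117
solve [mL_A; mL_B] = S·[w00; w01] and [mR_A; mR_B] = S·[w10; w11]:
  w00 = -1/2, w01 = -1/2, w10 = 1/2, w11 = 0

-1/2 -1/2 1/2 0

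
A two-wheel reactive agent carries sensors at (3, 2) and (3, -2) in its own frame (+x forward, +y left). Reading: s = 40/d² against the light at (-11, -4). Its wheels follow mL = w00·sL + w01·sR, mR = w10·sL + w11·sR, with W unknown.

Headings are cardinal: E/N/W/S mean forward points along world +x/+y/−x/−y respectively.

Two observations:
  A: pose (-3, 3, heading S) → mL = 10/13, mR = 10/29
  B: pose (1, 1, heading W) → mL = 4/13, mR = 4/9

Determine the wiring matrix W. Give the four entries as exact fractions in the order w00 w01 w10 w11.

0 1 1 0

obs A: pose=(-3,3,S) → sL=10/29, sR=10/13, mL=10/13, mR=10/29
obs B: pose=(1,1,W) → sL=4/9, sR=4/13, mL=4/13, mR=4/9
sensor matrix S = [[10/29, 10/13], [4/9, 4/13]]; det S = -800/3393
solve [mL_A; mL_B] = S·[w00; w01] and [mR_A; mR_B] = S·[w10; w11]:
  w00 = 0, w01 = 1, w10 = 1, w11 = 0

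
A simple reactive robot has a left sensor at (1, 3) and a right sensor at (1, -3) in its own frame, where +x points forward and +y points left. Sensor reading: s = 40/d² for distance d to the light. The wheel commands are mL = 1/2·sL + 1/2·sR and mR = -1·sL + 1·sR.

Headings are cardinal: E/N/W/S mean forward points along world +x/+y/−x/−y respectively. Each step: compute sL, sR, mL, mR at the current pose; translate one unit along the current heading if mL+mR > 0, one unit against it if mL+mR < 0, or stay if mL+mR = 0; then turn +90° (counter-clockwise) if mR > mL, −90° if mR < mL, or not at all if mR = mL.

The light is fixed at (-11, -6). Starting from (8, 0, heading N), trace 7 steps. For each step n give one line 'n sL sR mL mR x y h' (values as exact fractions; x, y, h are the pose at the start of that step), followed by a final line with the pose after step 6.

0 8/61 40/533 3352/32513 -1824/32513 8 0 N
1 2/25 5/52 229/2600 21/1300 8 1 E
2 8/113 8/65 712/7345 384/7345 9 1 S
3 4/37 20/221 812/8177 -144/8177 9 0 W
4 8/61 40/533 3352/32513 -1824/32513 8 0 N
5 2/25 5/52 229/2600 21/1300 8 1 E
6 8/113 8/65 712/7345 384/7345 9 1 S
final 9 0 W

n=0: pose=(8,0,N); sL=8/61, sR=40/533; mL=3352/32513, mR=-1824/32513; mL+mR=1528/32513 → advance +1; mR−mL=-5176/32513 → turn -1·90°
n=1: pose=(8,1,E); sL=2/25, sR=5/52; mL=229/2600, mR=21/1300; mL+mR=271/2600 → advance +1; mR−mL=-187/2600 → turn -1·90°
n=2: pose=(9,1,S); sL=8/113, sR=8/65; mL=712/7345, mR=384/7345; mL+mR=1096/7345 → advance +1; mR−mL=-328/7345 → turn -1·90°
n=3: pose=(9,0,W); sL=4/37, sR=20/221; mL=812/8177, mR=-144/8177; mL+mR=668/8177 → advance +1; mR−mL=-956/8177 → turn -1·90°
n=4: pose=(8,0,N); sL=8/61, sR=40/533; mL=3352/32513, mR=-1824/32513; mL+mR=1528/32513 → advance +1; mR−mL=-5176/32513 → turn -1·90°
n=5: pose=(8,1,E); sL=2/25, sR=5/52; mL=229/2600, mR=21/1300; mL+mR=271/2600 → advance +1; mR−mL=-187/2600 → turn -1·90°
n=6: pose=(9,1,S); sL=8/113, sR=8/65; mL=712/7345, mR=384/7345; mL+mR=1096/7345 → advance +1; mR−mL=-328/7345 → turn -1·90°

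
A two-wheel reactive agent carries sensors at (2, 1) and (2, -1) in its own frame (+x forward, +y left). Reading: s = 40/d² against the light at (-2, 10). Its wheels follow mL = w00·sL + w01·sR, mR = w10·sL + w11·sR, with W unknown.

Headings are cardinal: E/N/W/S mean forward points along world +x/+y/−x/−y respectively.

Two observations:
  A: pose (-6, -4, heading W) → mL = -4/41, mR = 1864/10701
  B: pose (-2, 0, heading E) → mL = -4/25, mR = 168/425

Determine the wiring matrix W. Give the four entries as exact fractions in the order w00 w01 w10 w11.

0 -1/2 1/2 1/2

obs A: pose=(-6,-4,W) → sL=40/261, sR=8/41, mL=-4/41, mR=1864/10701
obs B: pose=(-2,0,E) → sL=8/17, sR=8/25, mL=-4/25, mR=168/425
sensor matrix S = [[40/261, 8/41], [8/17, 8/25]]; det S = -38912/909585
solve [mL_A; mL_B] = S·[w00; w01] and [mR_A; mR_B] = S·[w10; w11]:
  w00 = 0, w01 = -1/2, w10 = 1/2, w11 = 1/2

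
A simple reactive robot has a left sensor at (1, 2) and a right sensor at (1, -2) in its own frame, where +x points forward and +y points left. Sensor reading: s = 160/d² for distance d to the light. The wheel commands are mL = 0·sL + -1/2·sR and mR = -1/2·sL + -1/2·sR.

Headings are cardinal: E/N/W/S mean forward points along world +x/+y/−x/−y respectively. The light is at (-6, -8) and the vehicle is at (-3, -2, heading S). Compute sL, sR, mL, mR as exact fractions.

left sensor world pos  = (-1, -3); dL² = 50
right sensor world pos = (-5, -3); dR² = 26
sL = 160/50 = 16/5
sR = 160/26 = 80/13
mL = 0·sL + -1/2·sR = -40/13
mR = -1/2·sL + -1/2·sR = -304/65

16/5 80/13 -40/13 -304/65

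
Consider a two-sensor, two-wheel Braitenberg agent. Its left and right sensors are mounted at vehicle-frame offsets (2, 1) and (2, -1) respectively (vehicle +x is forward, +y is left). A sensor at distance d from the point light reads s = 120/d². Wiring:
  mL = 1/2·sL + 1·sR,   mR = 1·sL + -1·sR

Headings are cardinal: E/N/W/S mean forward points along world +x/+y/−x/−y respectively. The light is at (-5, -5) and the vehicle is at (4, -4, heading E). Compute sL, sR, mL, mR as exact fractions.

left sensor world pos  = (6, -3); dL² = 125
right sensor world pos = (6, -5); dR² = 121
sL = 120/125 = 24/25
sR = 120/121 = 120/121
mL = 1/2·sL + 1·sR = 4452/3025
mR = 1·sL + -1·sR = -96/3025

24/25 120/121 4452/3025 -96/3025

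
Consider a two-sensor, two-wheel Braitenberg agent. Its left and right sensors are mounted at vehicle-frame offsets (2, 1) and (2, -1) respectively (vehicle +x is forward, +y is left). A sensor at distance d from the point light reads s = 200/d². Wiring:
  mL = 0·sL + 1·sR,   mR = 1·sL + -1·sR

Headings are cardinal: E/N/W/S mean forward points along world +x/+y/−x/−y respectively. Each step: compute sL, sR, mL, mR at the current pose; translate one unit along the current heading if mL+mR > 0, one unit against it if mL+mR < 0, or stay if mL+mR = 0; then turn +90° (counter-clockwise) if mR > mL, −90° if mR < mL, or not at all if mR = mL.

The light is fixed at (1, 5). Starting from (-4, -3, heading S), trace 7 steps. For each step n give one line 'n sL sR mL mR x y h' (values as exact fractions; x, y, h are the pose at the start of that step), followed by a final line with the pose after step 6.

n=0: pose=(-4,-3,S); sL=50/29, sR=25/17; mL=25/17, mR=125/493; mL+mR=50/29 → advance +1; mR−mL=-600/493 → turn -1·90°
n=1: pose=(-4,-4,W); sL=200/149, sR=200/113; mL=200/113, mR=-7200/16837; mL+mR=200/149 → advance +1; mR−mL=-37000/16837 → turn -1·90°
n=2: pose=(-5,-4,N); sL=100/49, sR=100/37; mL=100/37, mR=-1200/1813; mL+mR=100/49 → advance +1; mR−mL=-6100/1813 → turn -1·90°
n=3: pose=(-5,-3,E); sL=40/13, sR=200/97; mL=200/97, mR=1280/1261; mL+mR=40/13 → advance +1; mR−mL=-1320/1261 → turn -1·90°
n=4: pose=(-4,-3,S); sL=50/29, sR=25/17; mL=25/17, mR=125/493; mL+mR=50/29 → advance +1; mR−mL=-600/493 → turn -1·90°
n=5: pose=(-4,-4,W); sL=200/149, sR=200/113; mL=200/113, mR=-7200/16837; mL+mR=200/149 → advance +1; mR−mL=-37000/16837 → turn -1·90°
n=6: pose=(-5,-4,N); sL=100/49, sR=100/37; mL=100/37, mR=-1200/1813; mL+mR=100/49 → advance +1; mR−mL=-6100/1813 → turn -1·90°

0 50/29 25/17 25/17 125/493 -4 -3 S
1 200/149 200/113 200/113 -7200/16837 -4 -4 W
2 100/49 100/37 100/37 -1200/1813 -5 -4 N
3 40/13 200/97 200/97 1280/1261 -5 -3 E
4 50/29 25/17 25/17 125/493 -4 -3 S
5 200/149 200/113 200/113 -7200/16837 -4 -4 W
6 100/49 100/37 100/37 -1200/1813 -5 -4 N
final -5 -3 E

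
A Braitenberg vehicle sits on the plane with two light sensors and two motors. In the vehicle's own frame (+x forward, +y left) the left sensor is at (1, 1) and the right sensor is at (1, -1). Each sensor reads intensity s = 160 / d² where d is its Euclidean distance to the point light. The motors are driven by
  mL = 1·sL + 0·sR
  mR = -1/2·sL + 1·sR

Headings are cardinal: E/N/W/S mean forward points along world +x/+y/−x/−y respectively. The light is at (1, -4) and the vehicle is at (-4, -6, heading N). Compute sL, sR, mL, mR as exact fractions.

left sensor world pos  = (-5, -5); dL² = 37
right sensor world pos = (-3, -5); dR² = 17
sL = 160/37 = 160/37
sR = 160/17 = 160/17
mL = 1·sL + 0·sR = 160/37
mR = -1/2·sL + 1·sR = 4560/629

160/37 160/17 160/37 4560/629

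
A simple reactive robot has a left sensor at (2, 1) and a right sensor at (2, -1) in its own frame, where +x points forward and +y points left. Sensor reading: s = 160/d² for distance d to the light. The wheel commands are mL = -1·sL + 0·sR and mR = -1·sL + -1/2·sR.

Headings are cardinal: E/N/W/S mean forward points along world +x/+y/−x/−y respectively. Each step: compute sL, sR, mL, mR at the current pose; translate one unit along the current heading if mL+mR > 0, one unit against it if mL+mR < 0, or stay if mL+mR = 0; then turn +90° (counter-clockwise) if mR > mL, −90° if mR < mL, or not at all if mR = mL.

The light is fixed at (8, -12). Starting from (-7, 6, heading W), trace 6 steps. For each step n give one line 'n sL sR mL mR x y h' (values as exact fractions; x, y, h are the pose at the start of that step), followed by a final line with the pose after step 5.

0 80/289 16/65 -80/289 -7512/18785 -7 6 W
1 32/125 160/569 -32/125 -28208/71125 -6 6 N
2 40/117 2/5 -40/117 -317/585 -6 5 E
3 160/421 160/481 -160/421 -110640/202501 -7 5 S
4 80/289 16/65 -80/289 -7512/18785 -7 6 W
5 32/125 160/569 -32/125 -28208/71125 -6 6 N
final -6 5 E

n=0: pose=(-7,6,W); sL=80/289, sR=16/65; mL=-80/289, mR=-7512/18785; mL+mR=-12712/18785 → advance -1; mR−mL=-8/65 → turn -1·90°
n=1: pose=(-6,6,N); sL=32/125, sR=160/569; mL=-32/125, mR=-28208/71125; mL+mR=-46416/71125 → advance -1; mR−mL=-80/569 → turn -1·90°
n=2: pose=(-6,5,E); sL=40/117, sR=2/5; mL=-40/117, mR=-317/585; mL+mR=-517/585 → advance -1; mR−mL=-1/5 → turn -1·90°
n=3: pose=(-7,5,S); sL=160/421, sR=160/481; mL=-160/421, mR=-110640/202501; mL+mR=-187600/202501 → advance -1; mR−mL=-80/481 → turn -1·90°
n=4: pose=(-7,6,W); sL=80/289, sR=16/65; mL=-80/289, mR=-7512/18785; mL+mR=-12712/18785 → advance -1; mR−mL=-8/65 → turn -1·90°
n=5: pose=(-6,6,N); sL=32/125, sR=160/569; mL=-32/125, mR=-28208/71125; mL+mR=-46416/71125 → advance -1; mR−mL=-80/569 → turn -1·90°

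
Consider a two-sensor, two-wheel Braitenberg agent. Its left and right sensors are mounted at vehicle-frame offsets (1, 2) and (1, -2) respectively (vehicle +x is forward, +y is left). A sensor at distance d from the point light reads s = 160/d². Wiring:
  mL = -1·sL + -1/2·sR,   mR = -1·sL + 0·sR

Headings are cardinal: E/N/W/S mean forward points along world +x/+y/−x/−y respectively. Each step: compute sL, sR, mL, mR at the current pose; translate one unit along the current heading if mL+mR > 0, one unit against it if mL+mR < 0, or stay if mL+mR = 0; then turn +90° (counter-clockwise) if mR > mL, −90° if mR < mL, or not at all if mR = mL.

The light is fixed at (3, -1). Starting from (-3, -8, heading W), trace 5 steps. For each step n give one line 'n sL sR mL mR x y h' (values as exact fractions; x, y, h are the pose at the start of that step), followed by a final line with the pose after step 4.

n=0: pose=(-3,-8,W); sL=16/13, sR=80/37; mL=-1112/481, mR=-16/13; mL+mR=-1704/481 → advance -1; mR−mL=40/37 → turn +1·90°
n=1: pose=(-2,-8,S); sL=160/73, sR=160/113; mL=-23920/8249, mR=-160/73; mL+mR=-42000/8249 → advance -1; mR−mL=80/113 → turn +1·90°
n=2: pose=(-2,-7,E); sL=5, sR=2; mL=-6, mR=-5; mL+mR=-11 → advance -1; mR−mL=1 → turn +1·90°
n=3: pose=(-3,-7,N); sL=160/89, sR=160/41; mL=-13680/3649, mR=-160/89; mL+mR=-20240/3649 → advance -1; mR−mL=80/41 → turn +1·90°
n=4: pose=(-3,-8,W); sL=16/13, sR=80/37; mL=-1112/481, mR=-16/13; mL+mR=-1704/481 → advance -1; mR−mL=40/37 → turn +1·90°

0 16/13 80/37 -1112/481 -16/13 -3 -8 W
1 160/73 160/113 -23920/8249 -160/73 -2 -8 S
2 5 2 -6 -5 -2 -7 E
3 160/89 160/41 -13680/3649 -160/89 -3 -7 N
4 16/13 80/37 -1112/481 -16/13 -3 -8 W
final -2 -8 S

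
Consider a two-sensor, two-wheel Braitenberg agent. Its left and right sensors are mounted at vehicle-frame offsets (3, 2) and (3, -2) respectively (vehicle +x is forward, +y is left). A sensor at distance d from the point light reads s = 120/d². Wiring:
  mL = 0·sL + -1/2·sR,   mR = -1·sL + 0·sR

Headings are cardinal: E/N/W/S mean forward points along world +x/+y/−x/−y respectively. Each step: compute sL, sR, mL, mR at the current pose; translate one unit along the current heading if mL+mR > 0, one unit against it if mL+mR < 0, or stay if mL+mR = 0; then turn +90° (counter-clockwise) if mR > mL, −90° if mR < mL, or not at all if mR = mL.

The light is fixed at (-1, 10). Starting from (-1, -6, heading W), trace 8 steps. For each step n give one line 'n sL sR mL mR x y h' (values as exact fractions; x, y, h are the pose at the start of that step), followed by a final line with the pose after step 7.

n=0: pose=(-1,-6,W); sL=40/111, sR=24/41; mL=-12/41, mR=-40/111; mL+mR=-2972/4551 → advance -1; mR−mL=-308/4551 → turn -1·90°
n=1: pose=(0,-6,N); sL=12/17, sR=60/89; mL=-30/89, mR=-12/17; mL+mR=-1578/1513 → advance -1; mR−mL=-558/1513 → turn -1·90°
n=2: pose=(0,-7,E); sL=120/241, sR=120/377; mL=-60/377, mR=-120/241; mL+mR=-59700/90857 → advance -1; mR−mL=-30780/90857 → turn -1·90°
n=3: pose=(-1,-7,S); sL=30/101, sR=30/101; mL=-15/101, mR=-30/101; mL+mR=-45/101 → advance -1; mR−mL=-15/101 → turn -1·90°
n=4: pose=(-1,-6,W); sL=40/111, sR=24/41; mL=-12/41, mR=-40/111; mL+mR=-2972/4551 → advance -1; mR−mL=-308/4551 → turn -1·90°
n=5: pose=(0,-6,N); sL=12/17, sR=60/89; mL=-30/89, mR=-12/17; mL+mR=-1578/1513 → advance -1; mR−mL=-558/1513 → turn -1·90°
n=6: pose=(0,-7,E); sL=120/241, sR=120/377; mL=-60/377, mR=-120/241; mL+mR=-59700/90857 → advance -1; mR−mL=-30780/90857 → turn -1·90°
n=7: pose=(-1,-7,S); sL=30/101, sR=30/101; mL=-15/101, mR=-30/101; mL+mR=-45/101 → advance -1; mR−mL=-15/101 → turn -1·90°

0 40/111 24/41 -12/41 -40/111 -1 -6 W
1 12/17 60/89 -30/89 -12/17 0 -6 N
2 120/241 120/377 -60/377 -120/241 0 -7 E
3 30/101 30/101 -15/101 -30/101 -1 -7 S
4 40/111 24/41 -12/41 -40/111 -1 -6 W
5 12/17 60/89 -30/89 -12/17 0 -6 N
6 120/241 120/377 -60/377 -120/241 0 -7 E
7 30/101 30/101 -15/101 -30/101 -1 -7 S
final -1 -6 W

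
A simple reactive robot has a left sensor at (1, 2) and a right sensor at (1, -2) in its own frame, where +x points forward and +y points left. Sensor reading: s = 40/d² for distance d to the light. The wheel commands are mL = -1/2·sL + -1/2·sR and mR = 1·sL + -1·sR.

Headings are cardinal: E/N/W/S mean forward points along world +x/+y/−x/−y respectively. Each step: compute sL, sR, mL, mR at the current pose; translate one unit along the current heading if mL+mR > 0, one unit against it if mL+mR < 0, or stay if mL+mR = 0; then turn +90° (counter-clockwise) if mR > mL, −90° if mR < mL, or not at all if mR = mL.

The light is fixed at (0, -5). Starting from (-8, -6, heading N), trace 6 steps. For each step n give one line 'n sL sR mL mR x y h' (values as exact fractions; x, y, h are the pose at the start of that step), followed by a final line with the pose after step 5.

0 2/5 10/9 -34/45 -32/45 -8 -6 N
1 40/97 40/81 -3560/7857 -640/7857 -8 -7 W
2 20/17 4/9 -124/153 112/153 -7 -7 S
3 40/37 8/9 -328/333 64/333 -7 -6 E
4 2/5 10/9 -34/45 -32/45 -8 -6 N
5 40/97 40/81 -3560/7857 -640/7857 -8 -7 W
final -7 -7 S

n=0: pose=(-8,-6,N); sL=2/5, sR=10/9; mL=-34/45, mR=-32/45; mL+mR=-22/15 → advance -1; mR−mL=2/45 → turn +1·90°
n=1: pose=(-8,-7,W); sL=40/97, sR=40/81; mL=-3560/7857, mR=-640/7857; mL+mR=-1400/2619 → advance -1; mR−mL=2920/7857 → turn +1·90°
n=2: pose=(-7,-7,S); sL=20/17, sR=4/9; mL=-124/153, mR=112/153; mL+mR=-4/51 → advance -1; mR−mL=236/153 → turn +1·90°
n=3: pose=(-7,-6,E); sL=40/37, sR=8/9; mL=-328/333, mR=64/333; mL+mR=-88/111 → advance -1; mR−mL=392/333 → turn +1·90°
n=4: pose=(-8,-6,N); sL=2/5, sR=10/9; mL=-34/45, mR=-32/45; mL+mR=-22/15 → advance -1; mR−mL=2/45 → turn +1·90°
n=5: pose=(-8,-7,W); sL=40/97, sR=40/81; mL=-3560/7857, mR=-640/7857; mL+mR=-1400/2619 → advance -1; mR−mL=2920/7857 → turn +1·90°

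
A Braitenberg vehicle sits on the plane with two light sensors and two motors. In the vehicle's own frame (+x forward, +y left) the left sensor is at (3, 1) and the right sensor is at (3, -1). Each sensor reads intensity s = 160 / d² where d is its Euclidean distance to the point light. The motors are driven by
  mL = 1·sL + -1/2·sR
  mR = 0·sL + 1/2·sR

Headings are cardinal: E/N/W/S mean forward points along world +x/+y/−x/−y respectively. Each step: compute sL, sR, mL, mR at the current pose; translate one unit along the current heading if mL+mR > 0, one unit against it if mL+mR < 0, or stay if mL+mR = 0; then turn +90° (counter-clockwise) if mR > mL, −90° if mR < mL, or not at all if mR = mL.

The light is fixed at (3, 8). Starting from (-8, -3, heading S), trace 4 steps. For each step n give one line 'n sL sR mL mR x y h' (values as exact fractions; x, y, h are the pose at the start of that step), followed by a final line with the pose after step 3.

0 20/37 8/17 192/629 4/17 -8 -3 S
1 32/73 160/317 4304/23141 80/317 -8 -4 W
2 80/173 80/197 8840/34081 40/197 -9 -4 S
3 160/421 160/369 25360/155349 80/369 -9 -5 W
final -10 -5 S

n=0: pose=(-8,-3,S); sL=20/37, sR=8/17; mL=192/629, mR=4/17; mL+mR=20/37 → advance +1; mR−mL=-44/629 → turn -1·90°
n=1: pose=(-8,-4,W); sL=32/73, sR=160/317; mL=4304/23141, mR=80/317; mL+mR=32/73 → advance +1; mR−mL=1536/23141 → turn +1·90°
n=2: pose=(-9,-4,S); sL=80/173, sR=80/197; mL=8840/34081, mR=40/197; mL+mR=80/173 → advance +1; mR−mL=-1920/34081 → turn -1·90°
n=3: pose=(-9,-5,W); sL=160/421, sR=160/369; mL=25360/155349, mR=80/369; mL+mR=160/421 → advance +1; mR−mL=8320/155349 → turn +1·90°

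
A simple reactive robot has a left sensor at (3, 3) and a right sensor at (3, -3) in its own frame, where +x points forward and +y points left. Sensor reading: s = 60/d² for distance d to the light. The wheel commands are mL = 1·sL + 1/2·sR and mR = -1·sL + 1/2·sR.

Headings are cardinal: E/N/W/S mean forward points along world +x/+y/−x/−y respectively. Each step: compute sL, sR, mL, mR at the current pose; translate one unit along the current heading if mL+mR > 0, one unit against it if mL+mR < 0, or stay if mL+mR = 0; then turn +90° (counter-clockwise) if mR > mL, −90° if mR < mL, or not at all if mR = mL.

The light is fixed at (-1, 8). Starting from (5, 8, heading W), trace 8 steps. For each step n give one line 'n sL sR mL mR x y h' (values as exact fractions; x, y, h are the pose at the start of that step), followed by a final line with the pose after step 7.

n=0: pose=(5,8,W); sL=10/3, sR=10/3; mL=5, mR=-5/3; mL+mR=10/3 → advance +1; mR−mL=-20/3 → turn -1·90°
n=1: pose=(4,8,N); sL=60/13, sR=60/73; mL=4770/949, mR=-3990/949; mL+mR=60/73 → advance +1; mR−mL=-120/13 → turn -1·90°
n=2: pose=(4,9,E); sL=3/4, sR=15/17; mL=81/68, mR=-21/68; mL+mR=15/17 → advance +1; mR−mL=-3/2 → turn -1·90°
n=3: pose=(5,9,S); sL=12/17, sR=60/13; mL=666/221, mR=354/221; mL+mR=60/13 → advance +1; mR−mL=-24/17 → turn -1·90°
n=4: pose=(5,8,W); sL=10/3, sR=10/3; mL=5, mR=-5/3; mL+mR=10/3 → advance +1; mR−mL=-20/3 → turn -1·90°
n=5: pose=(4,8,N); sL=60/13, sR=60/73; mL=4770/949, mR=-3990/949; mL+mR=60/73 → advance +1; mR−mL=-120/13 → turn -1·90°
n=6: pose=(4,9,E); sL=3/4, sR=15/17; mL=81/68, mR=-21/68; mL+mR=15/17 → advance +1; mR−mL=-3/2 → turn -1·90°
n=7: pose=(5,9,S); sL=12/17, sR=60/13; mL=666/221, mR=354/221; mL+mR=60/13 → advance +1; mR−mL=-24/17 → turn -1·90°

0 10/3 10/3 5 -5/3 5 8 W
1 60/13 60/73 4770/949 -3990/949 4 8 N
2 3/4 15/17 81/68 -21/68 4 9 E
3 12/17 60/13 666/221 354/221 5 9 S
4 10/3 10/3 5 -5/3 5 8 W
5 60/13 60/73 4770/949 -3990/949 4 8 N
6 3/4 15/17 81/68 -21/68 4 9 E
7 12/17 60/13 666/221 354/221 5 9 S
final 5 8 W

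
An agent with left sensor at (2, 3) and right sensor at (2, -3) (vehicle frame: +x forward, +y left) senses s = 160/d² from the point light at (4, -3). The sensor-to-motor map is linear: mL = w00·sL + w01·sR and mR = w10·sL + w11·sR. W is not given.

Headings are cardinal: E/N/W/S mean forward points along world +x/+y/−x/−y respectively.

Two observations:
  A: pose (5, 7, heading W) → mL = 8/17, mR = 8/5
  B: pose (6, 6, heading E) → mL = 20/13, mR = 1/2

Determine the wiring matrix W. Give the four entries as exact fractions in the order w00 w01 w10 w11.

obs A: pose=(5,7,W) → sL=16/5, sR=16/17, mL=8/17, mR=8/5
obs B: pose=(6,6,E) → sL=1, sR=40/13, mL=20/13, mR=1/2
sensor matrix S = [[16/5, 16/17], [1, 40/13]]; det S = 1968/221
solve [mL_A; mL_B] = S·[w00; w01] and [mR_A; mR_B] = S·[w10; w11]:
  w00 = 0, w01 = 1/2, w10 = 1/2, w11 = 0

0 1/2 1/2 0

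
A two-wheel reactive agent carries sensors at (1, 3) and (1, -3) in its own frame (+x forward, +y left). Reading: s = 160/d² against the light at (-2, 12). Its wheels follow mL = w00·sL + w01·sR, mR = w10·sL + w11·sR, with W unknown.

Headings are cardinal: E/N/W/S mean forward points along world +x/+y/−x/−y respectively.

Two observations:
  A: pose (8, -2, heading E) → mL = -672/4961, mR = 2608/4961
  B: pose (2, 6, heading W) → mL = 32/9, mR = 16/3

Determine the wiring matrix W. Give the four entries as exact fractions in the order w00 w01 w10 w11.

obs A: pose=(8,-2,E) → sL=80/121, sR=16/41, mL=-672/4961, mR=2608/4961
obs B: pose=(2,6,W) → sL=16/9, sR=80/9, mL=32/9, mR=16/3
sensor matrix S = [[80/121, 16/41], [16/9, 80/9]]; det S = 231424/44649
solve [mL_A; mL_B] = S·[w00; w01] and [mR_A; mR_B] = S·[w10; w11]:
  w00 = -1/2, w01 = 1/2, w10 = 1/2, w11 = 1/2

-1/2 1/2 1/2 1/2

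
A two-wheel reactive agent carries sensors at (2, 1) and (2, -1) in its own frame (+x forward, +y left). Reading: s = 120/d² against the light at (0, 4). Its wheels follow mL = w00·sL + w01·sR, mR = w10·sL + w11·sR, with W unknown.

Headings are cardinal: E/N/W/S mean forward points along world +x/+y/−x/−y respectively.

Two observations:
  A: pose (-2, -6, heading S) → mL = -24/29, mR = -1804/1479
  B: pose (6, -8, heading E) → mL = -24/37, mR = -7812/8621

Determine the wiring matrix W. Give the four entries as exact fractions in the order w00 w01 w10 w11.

obs A: pose=(-2,-6,S) → sL=24/29, sR=40/51, mL=-24/29, mR=-1804/1479
obs B: pose=(6,-8,E) → sL=24/37, sR=120/233, mL=-24/37, mR=-7812/8621
sensor matrix S = [[24/29, 40/51], [24/37, 120/233]]; det S = -350720/4250153
solve [mL_A; mL_B] = S·[w00; w01] and [mR_A; mR_B] = S·[w10; w11]:
  w00 = -1, w01 = 0, w10 = -1, w11 = -1/2

-1 0 -1 -1/2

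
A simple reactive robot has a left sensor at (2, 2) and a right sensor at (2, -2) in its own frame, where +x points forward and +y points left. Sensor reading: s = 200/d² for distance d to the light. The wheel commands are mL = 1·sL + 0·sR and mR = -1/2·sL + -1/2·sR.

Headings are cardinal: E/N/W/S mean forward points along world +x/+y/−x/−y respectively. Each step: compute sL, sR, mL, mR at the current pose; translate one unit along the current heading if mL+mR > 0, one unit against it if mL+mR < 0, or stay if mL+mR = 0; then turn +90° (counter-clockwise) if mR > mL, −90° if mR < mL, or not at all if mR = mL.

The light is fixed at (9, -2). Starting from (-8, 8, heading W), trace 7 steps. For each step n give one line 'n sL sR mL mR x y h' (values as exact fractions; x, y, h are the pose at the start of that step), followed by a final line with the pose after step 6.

0 8/17 40/101 8/17 -744/1717 -8 8 W
1 25/68 1/2 25/68 -59/136 -9 8 N
2 200/377 40/61 200/377 -13640/22997 -9 7 E
3 100/169 20/49 100/169 -4140/8281 -10 7 S
4 200/477 200/541 200/477 -101800/258057 -10 6 W
5 25/73 25/53 25/73 -1575/3869 -11 6 N
6 40/81 200/349 40/81 -15080/28269 -11 5 E
final -12 5 S

n=0: pose=(-8,8,W); sL=8/17, sR=40/101; mL=8/17, mR=-744/1717; mL+mR=64/1717 → advance +1; mR−mL=-1552/1717 → turn -1·90°
n=1: pose=(-9,8,N); sL=25/68, sR=1/2; mL=25/68, mR=-59/136; mL+mR=-9/136 → advance -1; mR−mL=-109/136 → turn -1·90°
n=2: pose=(-9,7,E); sL=200/377, sR=40/61; mL=200/377, mR=-13640/22997; mL+mR=-1440/22997 → advance -1; mR−mL=-25840/22997 → turn -1·90°
n=3: pose=(-10,7,S); sL=100/169, sR=20/49; mL=100/169, mR=-4140/8281; mL+mR=760/8281 → advance +1; mR−mL=-9040/8281 → turn -1·90°
n=4: pose=(-10,6,W); sL=200/477, sR=200/541; mL=200/477, mR=-101800/258057; mL+mR=6400/258057 → advance +1; mR−mL=-70000/86019 → turn -1·90°
n=5: pose=(-11,6,N); sL=25/73, sR=25/53; mL=25/73, mR=-1575/3869; mL+mR=-250/3869 → advance -1; mR−mL=-2900/3869 → turn -1·90°
n=6: pose=(-11,5,E); sL=40/81, sR=200/349; mL=40/81, mR=-15080/28269; mL+mR=-1120/28269 → advance -1; mR−mL=-9680/9423 → turn -1·90°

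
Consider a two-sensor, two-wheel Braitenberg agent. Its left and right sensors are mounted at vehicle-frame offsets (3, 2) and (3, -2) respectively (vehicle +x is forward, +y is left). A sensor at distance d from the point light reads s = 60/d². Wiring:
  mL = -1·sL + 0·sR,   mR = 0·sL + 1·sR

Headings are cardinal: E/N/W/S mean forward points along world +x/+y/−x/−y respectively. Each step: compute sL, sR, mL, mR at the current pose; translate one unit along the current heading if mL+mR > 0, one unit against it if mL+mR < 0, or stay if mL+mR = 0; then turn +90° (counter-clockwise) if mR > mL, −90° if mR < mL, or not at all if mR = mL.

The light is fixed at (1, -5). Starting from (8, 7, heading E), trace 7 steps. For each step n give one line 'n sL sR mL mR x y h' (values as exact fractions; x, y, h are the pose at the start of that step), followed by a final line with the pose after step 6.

0 15/74 3/10 -15/74 3/10 8 7 E
1 20/87 12/65 -20/87 12/65 9 7 N
2 30/53 30/97 -30/53 30/97 9 6 W
3 12/37 60/113 -12/37 60/113 10 6 S
4 5/24 15/52 -5/24 15/52 10 5 E
5 60/233 60/313 -60/233 60/313 11 5 N
6 30/49 6/17 -30/49 6/17 11 4 W
final 12 4 S

n=0: pose=(8,7,E); sL=15/74, sR=3/10; mL=-15/74, mR=3/10; mL+mR=18/185 → advance +1; mR−mL=93/185 → turn +1·90°
n=1: pose=(9,7,N); sL=20/87, sR=12/65; mL=-20/87, mR=12/65; mL+mR=-256/5655 → advance -1; mR−mL=2344/5655 → turn +1·90°
n=2: pose=(9,6,W); sL=30/53, sR=30/97; mL=-30/53, mR=30/97; mL+mR=-1320/5141 → advance -1; mR−mL=4500/5141 → turn +1·90°
n=3: pose=(10,6,S); sL=12/37, sR=60/113; mL=-12/37, mR=60/113; mL+mR=864/4181 → advance +1; mR−mL=3576/4181 → turn +1·90°
n=4: pose=(10,5,E); sL=5/24, sR=15/52; mL=-5/24, mR=15/52; mL+mR=25/312 → advance +1; mR−mL=155/312 → turn +1·90°
n=5: pose=(11,5,N); sL=60/233, sR=60/313; mL=-60/233, mR=60/313; mL+mR=-4800/72929 → advance -1; mR−mL=32760/72929 → turn +1·90°
n=6: pose=(11,4,W); sL=30/49, sR=6/17; mL=-30/49, mR=6/17; mL+mR=-216/833 → advance -1; mR−mL=804/833 → turn +1·90°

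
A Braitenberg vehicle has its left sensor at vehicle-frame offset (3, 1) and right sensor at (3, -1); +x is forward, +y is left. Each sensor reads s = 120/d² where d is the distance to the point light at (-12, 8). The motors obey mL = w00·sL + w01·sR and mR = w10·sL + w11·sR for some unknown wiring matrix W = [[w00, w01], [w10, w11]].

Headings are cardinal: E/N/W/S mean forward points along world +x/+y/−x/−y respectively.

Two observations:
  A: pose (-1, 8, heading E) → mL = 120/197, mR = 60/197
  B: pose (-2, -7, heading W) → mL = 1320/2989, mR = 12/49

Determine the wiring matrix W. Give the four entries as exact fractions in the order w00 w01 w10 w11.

obs A: pose=(-1,8,E) → sL=120/197, sR=120/197, mL=120/197, mR=60/197
obs B: pose=(-2,-7,W) → sL=24/61, sR=24/49, mL=1320/2989, mR=12/49
sensor matrix S = [[120/197, 120/197], [24/61, 24/49]]; det S = 34560/588833
solve [mL_A; mL_B] = S·[w00; w01] and [mR_A; mR_B] = S·[w10; w11]:
  w00 = 1/2, w01 = 1/2, w10 = 0, w11 = 1/2

1/2 1/2 0 1/2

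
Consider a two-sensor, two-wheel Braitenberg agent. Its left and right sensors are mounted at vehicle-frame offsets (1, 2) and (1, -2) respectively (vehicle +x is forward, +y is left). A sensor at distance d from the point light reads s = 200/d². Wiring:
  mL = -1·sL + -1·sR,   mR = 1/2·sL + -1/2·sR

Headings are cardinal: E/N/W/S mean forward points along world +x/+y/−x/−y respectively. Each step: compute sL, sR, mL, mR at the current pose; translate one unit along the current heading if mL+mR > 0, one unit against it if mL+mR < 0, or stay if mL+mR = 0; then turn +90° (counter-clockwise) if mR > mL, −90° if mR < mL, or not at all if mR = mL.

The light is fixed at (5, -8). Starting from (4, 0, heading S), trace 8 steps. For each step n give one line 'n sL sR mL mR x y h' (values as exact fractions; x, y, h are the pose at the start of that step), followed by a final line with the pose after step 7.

0 4 100/29 -216/29 8/29 4 0 S
1 200/121 200/49 -34000/5929 -7200/5929 4 1 E
2 50/29 2 -108/29 -4/29 3 1 N
3 40/9 200/109 -6160/981 1280/981 3 0 W
4 4 100/29 -216/29 8/29 4 0 S
5 200/121 200/49 -34000/5929 -7200/5929 4 1 E
6 50/29 2 -108/29 -4/29 3 1 N
7 40/9 200/109 -6160/981 1280/981 3 0 W
final 4 0 S

n=0: pose=(4,0,S); sL=4, sR=100/29; mL=-216/29, mR=8/29; mL+mR=-208/29 → advance -1; mR−mL=224/29 → turn +1·90°
n=1: pose=(4,1,E); sL=200/121, sR=200/49; mL=-34000/5929, mR=-7200/5929; mL+mR=-41200/5929 → advance -1; mR−mL=26800/5929 → turn +1·90°
n=2: pose=(3,1,N); sL=50/29, sR=2; mL=-108/29, mR=-4/29; mL+mR=-112/29 → advance -1; mR−mL=104/29 → turn +1·90°
n=3: pose=(3,0,W); sL=40/9, sR=200/109; mL=-6160/981, mR=1280/981; mL+mR=-4880/981 → advance -1; mR−mL=2480/327 → turn +1·90°
n=4: pose=(4,0,S); sL=4, sR=100/29; mL=-216/29, mR=8/29; mL+mR=-208/29 → advance -1; mR−mL=224/29 → turn +1·90°
n=5: pose=(4,1,E); sL=200/121, sR=200/49; mL=-34000/5929, mR=-7200/5929; mL+mR=-41200/5929 → advance -1; mR−mL=26800/5929 → turn +1·90°
n=6: pose=(3,1,N); sL=50/29, sR=2; mL=-108/29, mR=-4/29; mL+mR=-112/29 → advance -1; mR−mL=104/29 → turn +1·90°
n=7: pose=(3,0,W); sL=40/9, sR=200/109; mL=-6160/981, mR=1280/981; mL+mR=-4880/981 → advance -1; mR−mL=2480/327 → turn +1·90°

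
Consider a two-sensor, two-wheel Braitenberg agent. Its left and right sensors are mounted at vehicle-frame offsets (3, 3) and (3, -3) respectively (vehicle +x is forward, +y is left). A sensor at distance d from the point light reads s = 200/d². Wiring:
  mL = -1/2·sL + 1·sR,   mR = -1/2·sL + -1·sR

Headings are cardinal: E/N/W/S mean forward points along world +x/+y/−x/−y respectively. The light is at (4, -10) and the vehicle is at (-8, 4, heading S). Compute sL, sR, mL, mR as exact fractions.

left sensor world pos  = (-5, 1); dL² = 202
right sensor world pos = (-11, 1); dR² = 346
sL = 200/202 = 100/101
sR = 200/346 = 100/173
mL = -1/2·sL + 1·sR = 1450/17473
mR = -1/2·sL + -1·sR = -18750/17473

100/101 100/173 1450/17473 -18750/17473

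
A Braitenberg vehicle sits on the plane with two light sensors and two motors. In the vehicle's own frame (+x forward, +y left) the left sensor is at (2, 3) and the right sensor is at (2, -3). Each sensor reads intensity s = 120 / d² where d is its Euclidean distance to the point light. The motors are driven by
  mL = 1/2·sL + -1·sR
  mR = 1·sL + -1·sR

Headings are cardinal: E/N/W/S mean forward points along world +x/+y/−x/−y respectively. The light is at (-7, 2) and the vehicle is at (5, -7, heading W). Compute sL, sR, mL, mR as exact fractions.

30/61 15/17 -660/1037 -405/1037

left sensor world pos  = (3, -10); dL² = 244
right sensor world pos = (3, -4); dR² = 136
sL = 120/244 = 30/61
sR = 120/136 = 15/17
mL = 1/2·sL + -1·sR = -660/1037
mR = 1·sL + -1·sR = -405/1037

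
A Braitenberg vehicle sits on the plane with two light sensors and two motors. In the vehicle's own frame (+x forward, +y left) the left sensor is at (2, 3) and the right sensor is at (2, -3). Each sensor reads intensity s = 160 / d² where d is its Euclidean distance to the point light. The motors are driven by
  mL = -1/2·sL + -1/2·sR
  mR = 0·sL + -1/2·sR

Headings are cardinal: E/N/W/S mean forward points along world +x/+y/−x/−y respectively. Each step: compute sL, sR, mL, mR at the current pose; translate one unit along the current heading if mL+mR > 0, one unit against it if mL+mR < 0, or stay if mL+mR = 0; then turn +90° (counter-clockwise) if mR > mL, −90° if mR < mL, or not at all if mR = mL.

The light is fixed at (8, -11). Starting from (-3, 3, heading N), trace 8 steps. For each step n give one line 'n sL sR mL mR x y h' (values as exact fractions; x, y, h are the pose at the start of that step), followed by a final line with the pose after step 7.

0 40/113 1/2 -193/452 -1/4 -3 3 N
1 160/269 32/85 -11104/22865 -16/85 -3 2 W
2 16/17 16/29 -368/493 -8/29 -2 2 S
3 160/353 32/37 -8608/13061 -16/37 -2 3 E
4 40/113 1/2 -193/452 -1/4 -3 3 N
5 160/269 32/85 -11104/22865 -16/85 -3 2 W
6 16/17 16/29 -368/493 -8/29 -2 2 S
7 160/353 32/37 -8608/13061 -16/37 -2 3 E
final -3 3 N

n=0: pose=(-3,3,N); sL=40/113, sR=1/2; mL=-193/452, mR=-1/4; mL+mR=-153/226 → advance -1; mR−mL=20/113 → turn +1·90°
n=1: pose=(-3,2,W); sL=160/269, sR=32/85; mL=-11104/22865, mR=-16/85; mL+mR=-15408/22865 → advance -1; mR−mL=80/269 → turn +1·90°
n=2: pose=(-2,2,S); sL=16/17, sR=16/29; mL=-368/493, mR=-8/29; mL+mR=-504/493 → advance -1; mR−mL=8/17 → turn +1·90°
n=3: pose=(-2,3,E); sL=160/353, sR=32/37; mL=-8608/13061, mR=-16/37; mL+mR=-14256/13061 → advance -1; mR−mL=80/353 → turn +1·90°
n=4: pose=(-3,3,N); sL=40/113, sR=1/2; mL=-193/452, mR=-1/4; mL+mR=-153/226 → advance -1; mR−mL=20/113 → turn +1·90°
n=5: pose=(-3,2,W); sL=160/269, sR=32/85; mL=-11104/22865, mR=-16/85; mL+mR=-15408/22865 → advance -1; mR−mL=80/269 → turn +1·90°
n=6: pose=(-2,2,S); sL=16/17, sR=16/29; mL=-368/493, mR=-8/29; mL+mR=-504/493 → advance -1; mR−mL=8/17 → turn +1·90°
n=7: pose=(-2,3,E); sL=160/353, sR=32/37; mL=-8608/13061, mR=-16/37; mL+mR=-14256/13061 → advance -1; mR−mL=80/353 → turn +1·90°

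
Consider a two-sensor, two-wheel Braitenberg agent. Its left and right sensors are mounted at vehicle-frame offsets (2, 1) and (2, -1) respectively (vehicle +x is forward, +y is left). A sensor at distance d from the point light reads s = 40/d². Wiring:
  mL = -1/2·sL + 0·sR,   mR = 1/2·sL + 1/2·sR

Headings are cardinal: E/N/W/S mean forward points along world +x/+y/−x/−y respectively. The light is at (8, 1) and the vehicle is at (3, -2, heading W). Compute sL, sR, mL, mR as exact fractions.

left sensor world pos  = (1, -3); dL² = 65
right sensor world pos = (1, -1); dR² = 53
sL = 40/65 = 8/13
sR = 40/53 = 40/53
mL = -1/2·sL + 0·sR = -4/13
mR = 1/2·sL + 1/2·sR = 472/689

8/13 40/53 -4/13 472/689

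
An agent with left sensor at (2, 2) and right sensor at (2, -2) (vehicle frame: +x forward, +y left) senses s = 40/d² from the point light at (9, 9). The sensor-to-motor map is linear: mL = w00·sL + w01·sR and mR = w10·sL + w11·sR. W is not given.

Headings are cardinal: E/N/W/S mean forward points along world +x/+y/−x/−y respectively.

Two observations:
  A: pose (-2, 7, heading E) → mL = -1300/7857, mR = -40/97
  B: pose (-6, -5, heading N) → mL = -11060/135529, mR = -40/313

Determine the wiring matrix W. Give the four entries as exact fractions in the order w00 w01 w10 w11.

obs A: pose=(-2,7,E) → sL=40/81, sR=40/97, mL=-1300/7857, mR=-40/97
obs B: pose=(-6,-5,N) → sL=40/433, sR=40/313, mL=-11060/135529, mR=-40/313
sensor matrix S = [[40/81, 40/97], [40/433, 40/313]]; det S = 26636800/1064851353
solve [mL_A; mL_B] = S·[w00; w01] and [mR_A; mR_B] = S·[w10; w11]:
  w00 = 1/2, w01 = -1, w10 = 0, w11 = -1

1/2 -1 0 -1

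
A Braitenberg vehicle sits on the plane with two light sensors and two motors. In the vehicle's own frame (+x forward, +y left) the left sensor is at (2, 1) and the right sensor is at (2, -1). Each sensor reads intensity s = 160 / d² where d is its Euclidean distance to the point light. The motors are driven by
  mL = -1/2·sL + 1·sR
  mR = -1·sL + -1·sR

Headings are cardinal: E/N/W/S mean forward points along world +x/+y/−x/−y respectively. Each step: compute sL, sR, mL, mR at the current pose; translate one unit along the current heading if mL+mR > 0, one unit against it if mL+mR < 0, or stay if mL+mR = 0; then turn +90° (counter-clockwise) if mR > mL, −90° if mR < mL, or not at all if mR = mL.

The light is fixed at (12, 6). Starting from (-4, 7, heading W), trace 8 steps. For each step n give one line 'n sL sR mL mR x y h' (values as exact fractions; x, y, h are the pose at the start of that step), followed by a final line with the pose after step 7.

n=0: pose=(-4,7,W); sL=40/81, sR=20/41; mL=800/3321, mR=-3260/3321; mL+mR=-20/27 → advance -1; mR−mL=-4060/3321 → turn -1·90°
n=1: pose=(-3,7,N); sL=32/53, sR=32/41; mL=1040/2173, mR=-3008/2173; mL+mR=-48/53 → advance -1; mR−mL=-4048/2173 → turn -1·90°
n=2: pose=(-3,6,E); sL=16/17, sR=16/17; mL=8/17, mR=-32/17; mL+mR=-24/17 → advance -1; mR−mL=-40/17 → turn -1·90°
n=3: pose=(-4,6,S); sL=160/229, sR=160/293; mL=13200/67097, mR=-83520/67097; mL+mR=-240/229 → advance -1; mR−mL=-96720/67097 → turn -1·90°
n=4: pose=(-4,7,W); sL=40/81, sR=20/41; mL=800/3321, mR=-3260/3321; mL+mR=-20/27 → advance -1; mR−mL=-4060/3321 → turn -1·90°
n=5: pose=(-3,7,N); sL=32/53, sR=32/41; mL=1040/2173, mR=-3008/2173; mL+mR=-48/53 → advance -1; mR−mL=-4048/2173 → turn -1·90°
n=6: pose=(-3,6,E); sL=16/17, sR=16/17; mL=8/17, mR=-32/17; mL+mR=-24/17 → advance -1; mR−mL=-40/17 → turn -1·90°
n=7: pose=(-4,6,S); sL=160/229, sR=160/293; mL=13200/67097, mR=-83520/67097; mL+mR=-240/229 → advance -1; mR−mL=-96720/67097 → turn -1·90°

0 40/81 20/41 800/3321 -3260/3321 -4 7 W
1 32/53 32/41 1040/2173 -3008/2173 -3 7 N
2 16/17 16/17 8/17 -32/17 -3 6 E
3 160/229 160/293 13200/67097 -83520/67097 -4 6 S
4 40/81 20/41 800/3321 -3260/3321 -4 7 W
5 32/53 32/41 1040/2173 -3008/2173 -3 7 N
6 16/17 16/17 8/17 -32/17 -3 6 E
7 160/229 160/293 13200/67097 -83520/67097 -4 6 S
final -4 7 W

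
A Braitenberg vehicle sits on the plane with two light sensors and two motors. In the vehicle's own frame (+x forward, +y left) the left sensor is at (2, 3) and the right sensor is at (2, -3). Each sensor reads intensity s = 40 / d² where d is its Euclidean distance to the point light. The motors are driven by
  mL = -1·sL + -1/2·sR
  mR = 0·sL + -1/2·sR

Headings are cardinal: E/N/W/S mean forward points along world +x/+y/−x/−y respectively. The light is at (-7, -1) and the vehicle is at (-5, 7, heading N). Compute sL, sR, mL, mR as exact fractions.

left sensor world pos  = (-8, 9); dL² = 101
right sensor world pos = (-2, 9); dR² = 125
sL = 40/101 = 40/101
sR = 40/125 = 8/25
mL = -1·sL + -1/2·sR = -1404/2525
mR = 0·sL + -1/2·sR = -4/25

40/101 8/25 -1404/2525 -4/25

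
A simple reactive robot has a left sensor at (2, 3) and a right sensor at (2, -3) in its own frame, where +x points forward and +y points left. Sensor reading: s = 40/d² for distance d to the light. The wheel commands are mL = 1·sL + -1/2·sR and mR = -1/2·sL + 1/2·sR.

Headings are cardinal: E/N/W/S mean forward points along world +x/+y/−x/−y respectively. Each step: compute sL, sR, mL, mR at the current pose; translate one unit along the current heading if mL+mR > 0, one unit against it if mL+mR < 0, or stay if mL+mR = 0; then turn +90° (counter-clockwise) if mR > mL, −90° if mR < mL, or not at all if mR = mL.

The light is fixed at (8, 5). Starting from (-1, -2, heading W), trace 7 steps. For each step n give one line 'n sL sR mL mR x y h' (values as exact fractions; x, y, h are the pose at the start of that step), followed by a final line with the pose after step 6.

0 40/221 40/137 1060/30277 1680/30277 -1 -2 W
1 4/13 4/25 74/325 -24/325 -2 -2 S
2 8/53 40/169 292/8957 384/8957 -2 -3 W
3 10/41 5/37 535/3034 -165/3034 -3 -3 S
4 40/313 8/41 388/12833 432/12833 -3 -4 W
5 20/101 20/173 2450/17473 -720/17473 -4 -4 S
6 8/73 8/49 100/3577 96/3577 -4 -5 W
final -5 -5 N

n=0: pose=(-1,-2,W); sL=40/221, sR=40/137; mL=1060/30277, mR=1680/30277; mL+mR=20/221 → advance +1; mR−mL=620/30277 → turn +1·90°
n=1: pose=(-2,-2,S); sL=4/13, sR=4/25; mL=74/325, mR=-24/325; mL+mR=2/13 → advance +1; mR−mL=-98/325 → turn -1·90°
n=2: pose=(-2,-3,W); sL=8/53, sR=40/169; mL=292/8957, mR=384/8957; mL+mR=4/53 → advance +1; mR−mL=92/8957 → turn +1·90°
n=3: pose=(-3,-3,S); sL=10/41, sR=5/37; mL=535/3034, mR=-165/3034; mL+mR=5/41 → advance +1; mR−mL=-350/1517 → turn -1·90°
n=4: pose=(-3,-4,W); sL=40/313, sR=8/41; mL=388/12833, mR=432/12833; mL+mR=20/313 → advance +1; mR−mL=44/12833 → turn +1·90°
n=5: pose=(-4,-4,S); sL=20/101, sR=20/173; mL=2450/17473, mR=-720/17473; mL+mR=10/101 → advance +1; mR−mL=-3170/17473 → turn -1·90°
n=6: pose=(-4,-5,W); sL=8/73, sR=8/49; mL=100/3577, mR=96/3577; mL+mR=4/73 → advance +1; mR−mL=-4/3577 → turn -1·90°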